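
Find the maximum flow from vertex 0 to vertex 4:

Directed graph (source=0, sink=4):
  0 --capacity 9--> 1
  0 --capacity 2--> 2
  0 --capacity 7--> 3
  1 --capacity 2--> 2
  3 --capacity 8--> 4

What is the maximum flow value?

Computing max flow:
  Flow on (0->3): 7/7
  Flow on (3->4): 7/8
Maximum flow = 7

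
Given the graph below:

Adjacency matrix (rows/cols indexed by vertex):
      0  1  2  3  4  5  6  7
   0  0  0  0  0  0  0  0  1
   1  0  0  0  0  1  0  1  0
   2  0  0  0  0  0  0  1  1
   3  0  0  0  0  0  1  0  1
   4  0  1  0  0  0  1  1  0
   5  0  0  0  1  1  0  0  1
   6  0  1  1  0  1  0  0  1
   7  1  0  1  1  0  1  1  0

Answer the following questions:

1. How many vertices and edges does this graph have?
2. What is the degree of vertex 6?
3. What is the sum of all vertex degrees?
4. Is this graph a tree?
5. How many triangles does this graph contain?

Count: 8 vertices, 11 edges.
Vertex 6 has neighbors [1, 2, 4, 7], degree = 4.
Handshaking lemma: 2 * 11 = 22.
A tree on 8 vertices has 7 edges. This graph has 11 edges (4 extra). Not a tree.
Number of triangles = 3.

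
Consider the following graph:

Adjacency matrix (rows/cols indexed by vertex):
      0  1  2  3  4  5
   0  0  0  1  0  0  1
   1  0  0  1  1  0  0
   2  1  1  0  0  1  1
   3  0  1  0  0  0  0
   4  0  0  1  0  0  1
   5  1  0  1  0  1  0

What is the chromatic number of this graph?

The graph has a maximum clique of size 3 (lower bound on chromatic number).
A valid 3-coloring: {0: 2, 1: 1, 2: 0, 3: 0, 4: 2, 5: 1}.
Chromatic number = 3.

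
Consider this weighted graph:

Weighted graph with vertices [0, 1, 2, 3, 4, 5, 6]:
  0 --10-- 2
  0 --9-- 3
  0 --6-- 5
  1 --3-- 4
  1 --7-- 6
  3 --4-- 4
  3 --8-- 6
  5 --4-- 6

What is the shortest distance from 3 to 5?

Using Dijkstra's algorithm from vertex 3:
Shortest path: 3 -> 6 -> 5
Total weight: 8 + 4 = 12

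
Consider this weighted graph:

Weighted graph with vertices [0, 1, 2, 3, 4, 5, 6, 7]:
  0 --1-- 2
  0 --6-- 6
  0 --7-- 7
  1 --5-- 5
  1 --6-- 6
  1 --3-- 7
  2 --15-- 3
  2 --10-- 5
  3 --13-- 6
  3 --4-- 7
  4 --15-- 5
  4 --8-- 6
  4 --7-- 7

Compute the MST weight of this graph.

Applying Kruskal's algorithm (sort edges by weight, add if no cycle):
  Add (0,2) w=1
  Add (1,7) w=3
  Add (3,7) w=4
  Add (1,5) w=5
  Add (0,6) w=6
  Add (1,6) w=6
  Skip (0,7) w=7 (creates cycle)
  Add (4,7) w=7
  Skip (4,6) w=8 (creates cycle)
  Skip (2,5) w=10 (creates cycle)
  Skip (3,6) w=13 (creates cycle)
  Skip (2,3) w=15 (creates cycle)
  Skip (4,5) w=15 (creates cycle)
MST weight = 32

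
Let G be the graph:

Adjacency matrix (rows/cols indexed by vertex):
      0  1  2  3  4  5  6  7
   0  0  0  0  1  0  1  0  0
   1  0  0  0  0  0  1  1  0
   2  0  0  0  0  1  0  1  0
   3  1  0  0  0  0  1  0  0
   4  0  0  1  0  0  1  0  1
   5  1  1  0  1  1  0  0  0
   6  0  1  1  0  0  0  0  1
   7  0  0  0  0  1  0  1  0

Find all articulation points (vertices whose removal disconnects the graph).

An articulation point is a vertex whose removal disconnects the graph.
Articulation points: [5]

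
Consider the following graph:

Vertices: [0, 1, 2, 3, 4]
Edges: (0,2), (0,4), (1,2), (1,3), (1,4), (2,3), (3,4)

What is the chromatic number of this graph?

The graph has a maximum clique of size 3 (lower bound on chromatic number).
A valid 3-coloring: {0: 0, 1: 0, 2: 1, 3: 2, 4: 1}.
Chromatic number = 3.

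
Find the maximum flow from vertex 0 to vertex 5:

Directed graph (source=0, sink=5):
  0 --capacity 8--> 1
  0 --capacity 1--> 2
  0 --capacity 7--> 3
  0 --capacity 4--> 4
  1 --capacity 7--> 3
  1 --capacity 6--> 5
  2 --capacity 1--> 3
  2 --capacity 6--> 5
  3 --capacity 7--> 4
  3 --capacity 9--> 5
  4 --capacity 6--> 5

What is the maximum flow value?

Computing max flow:
  Flow on (0->1): 8/8
  Flow on (0->2): 1/1
  Flow on (0->3): 7/7
  Flow on (0->4): 4/4
  Flow on (1->3): 2/7
  Flow on (1->5): 6/6
  Flow on (2->5): 1/6
  Flow on (3->5): 9/9
  Flow on (4->5): 4/6
Maximum flow = 20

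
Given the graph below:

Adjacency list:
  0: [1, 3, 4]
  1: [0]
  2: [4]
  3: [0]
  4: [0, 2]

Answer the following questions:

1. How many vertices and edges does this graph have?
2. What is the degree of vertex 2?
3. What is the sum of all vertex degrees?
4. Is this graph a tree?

Count: 5 vertices, 4 edges.
Vertex 2 has neighbors [4], degree = 1.
Handshaking lemma: 2 * 4 = 8.
A graph is a tree iff it is connected and has exactly n-1 edges. This graph is connected (all 5 vertices in one component) and has 5-1 = 4 edges. It is a tree.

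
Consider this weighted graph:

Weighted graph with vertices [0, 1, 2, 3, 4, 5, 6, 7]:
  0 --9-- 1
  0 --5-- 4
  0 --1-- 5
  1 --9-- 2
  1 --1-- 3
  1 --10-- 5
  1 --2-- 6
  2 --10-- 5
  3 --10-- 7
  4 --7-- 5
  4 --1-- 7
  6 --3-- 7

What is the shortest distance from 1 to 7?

Using Dijkstra's algorithm from vertex 1:
Shortest path: 1 -> 6 -> 7
Total weight: 2 + 3 = 5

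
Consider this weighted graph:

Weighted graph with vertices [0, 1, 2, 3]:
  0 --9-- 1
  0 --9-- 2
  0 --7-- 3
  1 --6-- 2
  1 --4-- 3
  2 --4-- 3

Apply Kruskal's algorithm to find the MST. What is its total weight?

Applying Kruskal's algorithm (sort edges by weight, add if no cycle):
  Add (1,3) w=4
  Add (2,3) w=4
  Skip (1,2) w=6 (creates cycle)
  Add (0,3) w=7
  Skip (0,2) w=9 (creates cycle)
  Skip (0,1) w=9 (creates cycle)
MST weight = 15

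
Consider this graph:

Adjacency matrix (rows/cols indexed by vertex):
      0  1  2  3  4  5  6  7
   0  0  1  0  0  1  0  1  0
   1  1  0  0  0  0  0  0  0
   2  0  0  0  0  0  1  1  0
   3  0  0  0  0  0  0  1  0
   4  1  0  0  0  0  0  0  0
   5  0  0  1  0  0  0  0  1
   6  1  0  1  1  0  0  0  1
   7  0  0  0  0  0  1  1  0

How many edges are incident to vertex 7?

Vertex 7 has neighbors [5, 6], so deg(7) = 2.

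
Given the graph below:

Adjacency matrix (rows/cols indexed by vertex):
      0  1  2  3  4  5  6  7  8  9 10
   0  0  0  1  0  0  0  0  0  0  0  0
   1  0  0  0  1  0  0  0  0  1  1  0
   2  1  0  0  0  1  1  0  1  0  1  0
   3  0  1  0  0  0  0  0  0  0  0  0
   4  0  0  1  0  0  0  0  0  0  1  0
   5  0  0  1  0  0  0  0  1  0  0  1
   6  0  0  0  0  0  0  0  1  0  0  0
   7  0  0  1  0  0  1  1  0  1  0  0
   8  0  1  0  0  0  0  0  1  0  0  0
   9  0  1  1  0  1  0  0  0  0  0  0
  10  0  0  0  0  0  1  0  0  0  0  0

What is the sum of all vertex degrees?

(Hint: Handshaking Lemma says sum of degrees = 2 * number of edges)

Count edges: 13 edges.
By Handshaking Lemma: sum of degrees = 2 * 13 = 26.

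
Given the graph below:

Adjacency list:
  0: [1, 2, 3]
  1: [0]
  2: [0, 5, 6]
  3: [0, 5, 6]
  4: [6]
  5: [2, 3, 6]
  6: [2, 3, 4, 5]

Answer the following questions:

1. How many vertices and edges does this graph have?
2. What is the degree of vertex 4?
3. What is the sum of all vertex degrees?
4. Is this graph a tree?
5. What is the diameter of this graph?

Count: 7 vertices, 9 edges.
Vertex 4 has neighbors [6], degree = 1.
Handshaking lemma: 2 * 9 = 18.
A tree on 7 vertices has 6 edges. This graph has 9 edges (3 extra). Not a tree.
Diameter (longest shortest path) = 4.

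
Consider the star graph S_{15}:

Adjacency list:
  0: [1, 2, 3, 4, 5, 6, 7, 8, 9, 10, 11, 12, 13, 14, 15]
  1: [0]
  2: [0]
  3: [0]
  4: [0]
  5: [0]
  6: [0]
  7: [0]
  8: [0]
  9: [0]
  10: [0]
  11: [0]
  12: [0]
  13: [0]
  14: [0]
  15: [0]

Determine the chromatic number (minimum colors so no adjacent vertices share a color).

S_{15} has one hub adjacent to 15 leaves; leaves are pairwise non-adjacent.
Color the hub 0 and every leaf 1.
Chromatic number = 2.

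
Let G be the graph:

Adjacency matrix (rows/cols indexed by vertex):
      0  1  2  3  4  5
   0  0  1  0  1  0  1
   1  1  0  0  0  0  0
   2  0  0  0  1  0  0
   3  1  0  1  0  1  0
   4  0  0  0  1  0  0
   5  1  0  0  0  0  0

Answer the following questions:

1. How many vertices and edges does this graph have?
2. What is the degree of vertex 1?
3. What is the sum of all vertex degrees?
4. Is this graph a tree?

Count: 6 vertices, 5 edges.
Vertex 1 has neighbors [0], degree = 1.
Handshaking lemma: 2 * 5 = 10.
A graph is a tree iff it is connected and has exactly n-1 edges. This graph is connected (all 6 vertices in one component) and has 6-1 = 5 edges. It is a tree.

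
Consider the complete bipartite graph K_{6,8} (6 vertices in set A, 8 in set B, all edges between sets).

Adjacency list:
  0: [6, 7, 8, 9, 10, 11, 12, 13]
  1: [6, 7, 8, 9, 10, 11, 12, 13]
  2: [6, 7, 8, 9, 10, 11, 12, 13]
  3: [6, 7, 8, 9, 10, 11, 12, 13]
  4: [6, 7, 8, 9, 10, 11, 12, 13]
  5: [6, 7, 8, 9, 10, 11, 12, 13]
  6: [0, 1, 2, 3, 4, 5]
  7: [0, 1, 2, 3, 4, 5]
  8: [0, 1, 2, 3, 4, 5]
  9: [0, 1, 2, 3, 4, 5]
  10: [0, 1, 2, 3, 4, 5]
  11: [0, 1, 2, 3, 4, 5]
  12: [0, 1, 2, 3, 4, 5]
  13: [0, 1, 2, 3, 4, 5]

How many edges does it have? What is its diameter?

K_{6,8} has 6 * 8 = 48 edges.
Any vertex reaches any opposite-side vertex in 1 step; same-side vertices reach in 2 steps via any opposite-side vertex.
Diameter = 2.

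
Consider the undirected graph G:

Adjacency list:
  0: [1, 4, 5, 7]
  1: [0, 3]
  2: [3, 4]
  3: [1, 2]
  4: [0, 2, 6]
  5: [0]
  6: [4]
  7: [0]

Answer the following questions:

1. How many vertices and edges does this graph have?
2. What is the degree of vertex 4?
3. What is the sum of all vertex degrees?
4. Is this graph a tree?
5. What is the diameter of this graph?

Count: 8 vertices, 8 edges.
Vertex 4 has neighbors [0, 2, 6], degree = 3.
Handshaking lemma: 2 * 8 = 16.
A tree on 8 vertices has 7 edges. This graph has 8 edges (1 extra). Not a tree.
Diameter (longest shortest path) = 3.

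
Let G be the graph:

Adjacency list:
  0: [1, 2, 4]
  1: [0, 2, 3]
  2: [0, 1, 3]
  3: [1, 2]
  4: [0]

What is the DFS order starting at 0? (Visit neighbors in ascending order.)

DFS from vertex 0 (neighbors processed in ascending order):
Visit order: 0, 1, 2, 3, 4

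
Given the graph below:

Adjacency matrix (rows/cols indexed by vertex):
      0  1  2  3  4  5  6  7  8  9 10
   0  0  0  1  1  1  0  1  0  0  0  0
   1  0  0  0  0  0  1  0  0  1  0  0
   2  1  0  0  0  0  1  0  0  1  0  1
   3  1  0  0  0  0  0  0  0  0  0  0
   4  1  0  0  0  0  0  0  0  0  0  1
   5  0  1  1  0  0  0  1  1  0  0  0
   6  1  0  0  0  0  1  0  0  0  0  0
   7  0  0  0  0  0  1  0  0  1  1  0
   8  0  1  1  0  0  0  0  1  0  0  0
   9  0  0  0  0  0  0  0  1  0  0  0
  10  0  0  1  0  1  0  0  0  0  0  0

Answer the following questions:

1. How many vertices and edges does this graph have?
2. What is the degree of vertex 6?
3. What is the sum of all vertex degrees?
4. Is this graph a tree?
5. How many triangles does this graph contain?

Count: 11 vertices, 14 edges.
Vertex 6 has neighbors [0, 5], degree = 2.
Handshaking lemma: 2 * 14 = 28.
A tree on 11 vertices has 10 edges. This graph has 14 edges (4 extra). Not a tree.
Number of triangles = 0.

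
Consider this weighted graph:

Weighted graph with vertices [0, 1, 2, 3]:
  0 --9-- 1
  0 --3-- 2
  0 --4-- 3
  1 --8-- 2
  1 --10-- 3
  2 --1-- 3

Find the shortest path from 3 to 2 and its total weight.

Using Dijkstra's algorithm from vertex 3:
Shortest path: 3 -> 2
Total weight: 1 = 1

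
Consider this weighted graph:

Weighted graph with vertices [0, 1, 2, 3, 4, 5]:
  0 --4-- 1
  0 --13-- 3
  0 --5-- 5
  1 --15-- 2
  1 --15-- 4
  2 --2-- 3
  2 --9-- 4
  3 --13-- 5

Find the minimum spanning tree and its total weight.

Applying Kruskal's algorithm (sort edges by weight, add if no cycle):
  Add (2,3) w=2
  Add (0,1) w=4
  Add (0,5) w=5
  Add (2,4) w=9
  Add (0,3) w=13
  Skip (3,5) w=13 (creates cycle)
  Skip (1,4) w=15 (creates cycle)
  Skip (1,2) w=15 (creates cycle)
MST weight = 33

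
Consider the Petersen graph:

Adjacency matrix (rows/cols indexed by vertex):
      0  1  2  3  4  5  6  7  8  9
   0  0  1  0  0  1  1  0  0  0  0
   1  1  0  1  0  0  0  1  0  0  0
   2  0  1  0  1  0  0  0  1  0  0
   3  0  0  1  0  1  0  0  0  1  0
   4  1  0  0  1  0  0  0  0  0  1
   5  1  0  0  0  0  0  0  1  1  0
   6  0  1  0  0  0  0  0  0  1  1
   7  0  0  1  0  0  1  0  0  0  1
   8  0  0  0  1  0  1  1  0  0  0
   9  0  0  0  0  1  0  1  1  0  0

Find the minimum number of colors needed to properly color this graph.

The Petersen graph contains odd cycles (e.g. the outer 5-cycle), so chi >= 3.
A proper 3-coloring exists (it is a well-known 3-chromatic graph).
Chromatic number = 3.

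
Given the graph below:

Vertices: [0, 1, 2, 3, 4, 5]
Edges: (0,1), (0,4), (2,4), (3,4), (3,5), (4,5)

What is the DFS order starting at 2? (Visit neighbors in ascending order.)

DFS from vertex 2 (neighbors processed in ascending order):
Visit order: 2, 4, 0, 1, 3, 5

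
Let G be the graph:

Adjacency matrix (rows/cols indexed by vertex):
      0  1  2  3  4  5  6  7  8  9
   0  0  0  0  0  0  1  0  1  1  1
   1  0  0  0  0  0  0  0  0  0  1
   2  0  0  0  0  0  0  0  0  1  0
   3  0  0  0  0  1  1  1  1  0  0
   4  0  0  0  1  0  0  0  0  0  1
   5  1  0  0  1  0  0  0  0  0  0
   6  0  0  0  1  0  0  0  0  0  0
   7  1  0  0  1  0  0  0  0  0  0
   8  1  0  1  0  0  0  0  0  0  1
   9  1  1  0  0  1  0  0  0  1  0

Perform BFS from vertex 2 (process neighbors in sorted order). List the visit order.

BFS from vertex 2 (neighbors processed in ascending order):
Visit order: 2, 8, 0, 9, 5, 7, 1, 4, 3, 6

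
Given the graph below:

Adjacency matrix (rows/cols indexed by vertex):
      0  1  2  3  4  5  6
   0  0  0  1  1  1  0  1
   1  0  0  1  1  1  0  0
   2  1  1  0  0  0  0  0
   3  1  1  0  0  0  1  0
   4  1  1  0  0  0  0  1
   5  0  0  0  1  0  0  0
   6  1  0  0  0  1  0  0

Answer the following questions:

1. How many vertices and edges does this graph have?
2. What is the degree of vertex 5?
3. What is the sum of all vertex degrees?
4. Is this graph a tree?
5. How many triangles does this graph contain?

Count: 7 vertices, 9 edges.
Vertex 5 has neighbors [3], degree = 1.
Handshaking lemma: 2 * 9 = 18.
A tree on 7 vertices has 6 edges. This graph has 9 edges (3 extra). Not a tree.
Number of triangles = 1.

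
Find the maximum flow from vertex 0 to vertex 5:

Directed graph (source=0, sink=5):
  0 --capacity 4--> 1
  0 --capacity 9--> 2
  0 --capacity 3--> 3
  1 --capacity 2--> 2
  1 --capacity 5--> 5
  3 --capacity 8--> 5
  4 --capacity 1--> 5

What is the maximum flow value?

Computing max flow:
  Flow on (0->1): 4/4
  Flow on (0->3): 3/3
  Flow on (1->5): 4/5
  Flow on (3->5): 3/8
Maximum flow = 7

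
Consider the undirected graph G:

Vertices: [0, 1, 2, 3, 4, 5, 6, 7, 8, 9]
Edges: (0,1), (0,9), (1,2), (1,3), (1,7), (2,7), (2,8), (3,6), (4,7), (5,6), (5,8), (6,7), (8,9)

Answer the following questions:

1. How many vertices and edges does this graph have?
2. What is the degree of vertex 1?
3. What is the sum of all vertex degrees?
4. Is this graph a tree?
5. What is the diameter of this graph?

Count: 10 vertices, 13 edges.
Vertex 1 has neighbors [0, 2, 3, 7], degree = 4.
Handshaking lemma: 2 * 13 = 26.
A tree on 10 vertices has 9 edges. This graph has 13 edges (4 extra). Not a tree.
Diameter (longest shortest path) = 4.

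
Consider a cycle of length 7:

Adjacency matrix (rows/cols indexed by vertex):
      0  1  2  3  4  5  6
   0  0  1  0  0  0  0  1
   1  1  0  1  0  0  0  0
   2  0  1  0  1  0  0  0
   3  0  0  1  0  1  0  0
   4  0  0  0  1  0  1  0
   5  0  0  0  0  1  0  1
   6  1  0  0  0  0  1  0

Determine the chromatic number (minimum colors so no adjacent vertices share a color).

This is an odd cycle (C_7). Odd cycles are not bipartite (any 2-coloring forces two adjacent vertices to match), and 3 colors suffice.
Chromatic number = 3.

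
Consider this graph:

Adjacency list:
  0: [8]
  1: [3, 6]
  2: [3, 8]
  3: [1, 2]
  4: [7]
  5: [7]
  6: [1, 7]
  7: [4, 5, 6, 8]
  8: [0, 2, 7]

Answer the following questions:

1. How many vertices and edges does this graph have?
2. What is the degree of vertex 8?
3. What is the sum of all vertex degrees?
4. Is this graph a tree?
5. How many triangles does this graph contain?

Count: 9 vertices, 9 edges.
Vertex 8 has neighbors [0, 2, 7], degree = 3.
Handshaking lemma: 2 * 9 = 18.
A tree on 9 vertices has 8 edges. This graph has 9 edges (1 extra). Not a tree.
Number of triangles = 0.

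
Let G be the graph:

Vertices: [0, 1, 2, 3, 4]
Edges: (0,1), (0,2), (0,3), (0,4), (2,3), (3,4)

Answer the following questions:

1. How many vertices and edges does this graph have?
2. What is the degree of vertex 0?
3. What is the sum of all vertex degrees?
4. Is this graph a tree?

Count: 5 vertices, 6 edges.
Vertex 0 has neighbors [1, 2, 3, 4], degree = 4.
Handshaking lemma: 2 * 6 = 12.
A tree on 5 vertices has 4 edges. This graph has 6 edges (2 extra). Not a tree.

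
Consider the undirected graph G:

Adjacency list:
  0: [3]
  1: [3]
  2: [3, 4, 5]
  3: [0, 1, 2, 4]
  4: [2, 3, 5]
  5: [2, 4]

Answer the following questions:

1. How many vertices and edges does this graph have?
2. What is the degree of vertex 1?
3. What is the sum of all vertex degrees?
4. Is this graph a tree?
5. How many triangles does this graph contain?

Count: 6 vertices, 7 edges.
Vertex 1 has neighbors [3], degree = 1.
Handshaking lemma: 2 * 7 = 14.
A tree on 6 vertices has 5 edges. This graph has 7 edges (2 extra). Not a tree.
Number of triangles = 2.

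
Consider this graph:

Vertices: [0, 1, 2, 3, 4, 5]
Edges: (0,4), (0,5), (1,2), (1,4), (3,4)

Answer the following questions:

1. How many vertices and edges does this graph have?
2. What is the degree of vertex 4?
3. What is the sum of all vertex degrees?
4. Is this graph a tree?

Count: 6 vertices, 5 edges.
Vertex 4 has neighbors [0, 1, 3], degree = 3.
Handshaking lemma: 2 * 5 = 10.
A graph is a tree iff it is connected and has exactly n-1 edges. This graph is connected (all 6 vertices in one component) and has 6-1 = 5 edges. It is a tree.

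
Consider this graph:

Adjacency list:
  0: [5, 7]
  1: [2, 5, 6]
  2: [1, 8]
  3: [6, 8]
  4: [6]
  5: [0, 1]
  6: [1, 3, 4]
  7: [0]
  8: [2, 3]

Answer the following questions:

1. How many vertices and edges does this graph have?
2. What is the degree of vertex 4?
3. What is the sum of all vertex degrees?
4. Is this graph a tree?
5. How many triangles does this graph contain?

Count: 9 vertices, 9 edges.
Vertex 4 has neighbors [6], degree = 1.
Handshaking lemma: 2 * 9 = 18.
A tree on 9 vertices has 8 edges. This graph has 9 edges (1 extra). Not a tree.
Number of triangles = 0.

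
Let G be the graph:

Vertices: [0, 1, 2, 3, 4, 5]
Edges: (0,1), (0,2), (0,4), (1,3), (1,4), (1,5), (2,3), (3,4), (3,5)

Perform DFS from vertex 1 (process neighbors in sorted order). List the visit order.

DFS from vertex 1 (neighbors processed in ascending order):
Visit order: 1, 0, 2, 3, 4, 5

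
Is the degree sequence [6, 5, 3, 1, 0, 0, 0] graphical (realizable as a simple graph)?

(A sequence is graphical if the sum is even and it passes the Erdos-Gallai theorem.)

Sum of degrees = 15. Sum is odd, so the sequence is NOT graphical.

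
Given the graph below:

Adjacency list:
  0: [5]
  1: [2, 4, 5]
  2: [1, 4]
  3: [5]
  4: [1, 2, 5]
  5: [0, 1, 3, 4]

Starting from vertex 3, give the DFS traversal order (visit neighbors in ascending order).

DFS from vertex 3 (neighbors processed in ascending order):
Visit order: 3, 5, 0, 1, 2, 4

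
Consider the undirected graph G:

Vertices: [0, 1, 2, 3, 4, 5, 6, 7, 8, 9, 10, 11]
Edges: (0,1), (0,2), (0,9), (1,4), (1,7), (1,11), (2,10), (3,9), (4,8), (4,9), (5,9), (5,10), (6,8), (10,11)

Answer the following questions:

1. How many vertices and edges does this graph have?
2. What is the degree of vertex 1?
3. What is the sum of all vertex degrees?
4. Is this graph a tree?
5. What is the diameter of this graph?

Count: 12 vertices, 14 edges.
Vertex 1 has neighbors [0, 4, 7, 11], degree = 4.
Handshaking lemma: 2 * 14 = 28.
A tree on 12 vertices has 11 edges. This graph has 14 edges (3 extra). Not a tree.
Diameter (longest shortest path) = 5.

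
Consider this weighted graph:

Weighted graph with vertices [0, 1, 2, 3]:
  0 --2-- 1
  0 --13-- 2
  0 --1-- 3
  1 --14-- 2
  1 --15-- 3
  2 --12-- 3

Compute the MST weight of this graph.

Applying Kruskal's algorithm (sort edges by weight, add if no cycle):
  Add (0,3) w=1
  Add (0,1) w=2
  Add (2,3) w=12
  Skip (0,2) w=13 (creates cycle)
  Skip (1,2) w=14 (creates cycle)
  Skip (1,3) w=15 (creates cycle)
MST weight = 15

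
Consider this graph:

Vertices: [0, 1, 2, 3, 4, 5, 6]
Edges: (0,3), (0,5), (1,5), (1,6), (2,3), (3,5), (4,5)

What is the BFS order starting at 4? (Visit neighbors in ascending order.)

BFS from vertex 4 (neighbors processed in ascending order):
Visit order: 4, 5, 0, 1, 3, 6, 2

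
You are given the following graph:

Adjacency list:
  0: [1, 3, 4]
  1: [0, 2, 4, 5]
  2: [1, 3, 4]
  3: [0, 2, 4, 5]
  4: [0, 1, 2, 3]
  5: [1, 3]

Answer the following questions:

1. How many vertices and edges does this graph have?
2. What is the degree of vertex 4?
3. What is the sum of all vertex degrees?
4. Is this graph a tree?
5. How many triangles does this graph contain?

Count: 6 vertices, 10 edges.
Vertex 4 has neighbors [0, 1, 2, 3], degree = 4.
Handshaking lemma: 2 * 10 = 20.
A tree on 6 vertices has 5 edges. This graph has 10 edges (5 extra). Not a tree.
Number of triangles = 4.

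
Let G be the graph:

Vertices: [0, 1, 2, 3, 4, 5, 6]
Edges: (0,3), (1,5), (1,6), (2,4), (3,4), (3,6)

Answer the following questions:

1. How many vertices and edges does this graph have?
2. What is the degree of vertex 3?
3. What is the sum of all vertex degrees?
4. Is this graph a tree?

Count: 7 vertices, 6 edges.
Vertex 3 has neighbors [0, 4, 6], degree = 3.
Handshaking lemma: 2 * 6 = 12.
A graph is a tree iff it is connected and has exactly n-1 edges. This graph is connected (all 7 vertices in one component) and has 7-1 = 6 edges. It is a tree.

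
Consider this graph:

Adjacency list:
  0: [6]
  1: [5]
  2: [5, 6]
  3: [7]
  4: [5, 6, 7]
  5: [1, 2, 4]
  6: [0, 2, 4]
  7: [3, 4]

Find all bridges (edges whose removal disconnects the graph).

A bridge is an edge whose removal increases the number of connected components.
Bridges found: (0,6), (1,5), (3,7), (4,7)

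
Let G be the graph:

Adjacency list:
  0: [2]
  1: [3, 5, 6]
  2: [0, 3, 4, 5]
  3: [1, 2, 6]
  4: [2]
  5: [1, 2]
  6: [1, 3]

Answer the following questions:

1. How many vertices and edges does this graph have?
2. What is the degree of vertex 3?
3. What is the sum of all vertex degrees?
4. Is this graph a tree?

Count: 7 vertices, 8 edges.
Vertex 3 has neighbors [1, 2, 6], degree = 3.
Handshaking lemma: 2 * 8 = 16.
A tree on 7 vertices has 6 edges. This graph has 8 edges (2 extra). Not a tree.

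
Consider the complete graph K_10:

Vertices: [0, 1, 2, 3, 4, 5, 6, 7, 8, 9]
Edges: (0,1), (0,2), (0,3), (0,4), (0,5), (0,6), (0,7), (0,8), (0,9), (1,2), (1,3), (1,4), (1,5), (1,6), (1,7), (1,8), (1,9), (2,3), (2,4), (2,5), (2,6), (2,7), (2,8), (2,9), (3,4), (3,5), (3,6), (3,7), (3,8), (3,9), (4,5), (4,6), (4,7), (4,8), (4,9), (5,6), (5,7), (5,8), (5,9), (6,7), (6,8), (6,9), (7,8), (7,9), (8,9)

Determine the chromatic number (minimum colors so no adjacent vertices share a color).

In K_10, every vertex is adjacent to every other vertex.
Each vertex needs a unique color.
Chromatic number = 10.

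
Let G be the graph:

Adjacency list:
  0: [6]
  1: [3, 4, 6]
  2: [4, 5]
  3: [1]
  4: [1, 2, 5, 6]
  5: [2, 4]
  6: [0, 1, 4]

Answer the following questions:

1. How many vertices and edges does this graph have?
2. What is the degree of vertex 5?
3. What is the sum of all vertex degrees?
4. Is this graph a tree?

Count: 7 vertices, 8 edges.
Vertex 5 has neighbors [2, 4], degree = 2.
Handshaking lemma: 2 * 8 = 16.
A tree on 7 vertices has 6 edges. This graph has 8 edges (2 extra). Not a tree.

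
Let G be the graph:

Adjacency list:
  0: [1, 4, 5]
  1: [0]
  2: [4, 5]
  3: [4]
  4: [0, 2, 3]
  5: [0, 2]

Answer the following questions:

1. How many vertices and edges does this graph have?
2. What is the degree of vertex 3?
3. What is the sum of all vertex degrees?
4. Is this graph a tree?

Count: 6 vertices, 6 edges.
Vertex 3 has neighbors [4], degree = 1.
Handshaking lemma: 2 * 6 = 12.
A tree on 6 vertices has 5 edges. This graph has 6 edges (1 extra). Not a tree.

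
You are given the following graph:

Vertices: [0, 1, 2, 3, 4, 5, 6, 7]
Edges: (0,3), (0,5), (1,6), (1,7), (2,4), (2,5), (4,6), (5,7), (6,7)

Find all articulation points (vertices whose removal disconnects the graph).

An articulation point is a vertex whose removal disconnects the graph.
Articulation points: [0, 5]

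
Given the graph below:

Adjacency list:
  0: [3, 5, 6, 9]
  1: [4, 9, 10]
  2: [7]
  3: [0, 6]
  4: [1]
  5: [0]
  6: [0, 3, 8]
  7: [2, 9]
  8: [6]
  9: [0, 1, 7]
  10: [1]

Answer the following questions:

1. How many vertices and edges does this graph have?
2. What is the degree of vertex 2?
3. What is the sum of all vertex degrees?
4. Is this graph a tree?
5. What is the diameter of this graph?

Count: 11 vertices, 11 edges.
Vertex 2 has neighbors [7], degree = 1.
Handshaking lemma: 2 * 11 = 22.
A tree on 11 vertices has 10 edges. This graph has 11 edges (1 extra). Not a tree.
Diameter (longest shortest path) = 5.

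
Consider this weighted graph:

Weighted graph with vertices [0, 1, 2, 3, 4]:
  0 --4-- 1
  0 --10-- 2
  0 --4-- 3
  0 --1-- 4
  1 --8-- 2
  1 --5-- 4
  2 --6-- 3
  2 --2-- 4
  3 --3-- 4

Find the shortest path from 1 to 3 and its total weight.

Using Dijkstra's algorithm from vertex 1:
Shortest path: 1 -> 0 -> 3
Total weight: 4 + 4 = 8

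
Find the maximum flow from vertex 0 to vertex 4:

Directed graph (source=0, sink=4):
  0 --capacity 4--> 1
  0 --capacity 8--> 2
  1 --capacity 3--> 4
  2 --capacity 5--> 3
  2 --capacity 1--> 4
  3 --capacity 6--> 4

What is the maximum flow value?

Computing max flow:
  Flow on (0->1): 3/4
  Flow on (0->2): 6/8
  Flow on (1->4): 3/3
  Flow on (2->3): 5/5
  Flow on (2->4): 1/1
  Flow on (3->4): 5/6
Maximum flow = 9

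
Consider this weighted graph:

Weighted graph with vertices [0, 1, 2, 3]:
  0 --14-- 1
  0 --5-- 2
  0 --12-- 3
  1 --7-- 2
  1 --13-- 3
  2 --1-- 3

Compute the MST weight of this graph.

Applying Kruskal's algorithm (sort edges by weight, add if no cycle):
  Add (2,3) w=1
  Add (0,2) w=5
  Add (1,2) w=7
  Skip (0,3) w=12 (creates cycle)
  Skip (1,3) w=13 (creates cycle)
  Skip (0,1) w=14 (creates cycle)
MST weight = 13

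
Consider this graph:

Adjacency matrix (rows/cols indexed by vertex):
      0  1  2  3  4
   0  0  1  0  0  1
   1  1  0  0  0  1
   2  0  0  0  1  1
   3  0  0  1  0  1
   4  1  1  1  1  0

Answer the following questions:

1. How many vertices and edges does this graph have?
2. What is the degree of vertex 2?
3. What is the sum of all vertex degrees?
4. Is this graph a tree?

Count: 5 vertices, 6 edges.
Vertex 2 has neighbors [3, 4], degree = 2.
Handshaking lemma: 2 * 6 = 12.
A tree on 5 vertices has 4 edges. This graph has 6 edges (2 extra). Not a tree.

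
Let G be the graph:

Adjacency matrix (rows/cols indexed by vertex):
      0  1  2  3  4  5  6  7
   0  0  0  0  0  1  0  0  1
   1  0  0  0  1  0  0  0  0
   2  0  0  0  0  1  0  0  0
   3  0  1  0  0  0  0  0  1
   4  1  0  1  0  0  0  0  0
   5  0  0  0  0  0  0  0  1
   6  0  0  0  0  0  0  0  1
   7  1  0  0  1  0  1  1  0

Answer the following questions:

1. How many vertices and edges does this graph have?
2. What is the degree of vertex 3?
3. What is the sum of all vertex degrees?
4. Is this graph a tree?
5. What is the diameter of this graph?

Count: 8 vertices, 7 edges.
Vertex 3 has neighbors [1, 7], degree = 2.
Handshaking lemma: 2 * 7 = 14.
A graph is a tree iff it is connected and has exactly n-1 edges. This graph is connected (all 8 vertices in one component) and has 8-1 = 7 edges. It is a tree.
Diameter (longest shortest path) = 5.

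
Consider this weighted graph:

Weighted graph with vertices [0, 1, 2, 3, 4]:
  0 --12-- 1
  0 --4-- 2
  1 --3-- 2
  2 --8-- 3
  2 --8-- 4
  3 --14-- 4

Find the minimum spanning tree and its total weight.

Applying Kruskal's algorithm (sort edges by weight, add if no cycle):
  Add (1,2) w=3
  Add (0,2) w=4
  Add (2,4) w=8
  Add (2,3) w=8
  Skip (0,1) w=12 (creates cycle)
  Skip (3,4) w=14 (creates cycle)
MST weight = 23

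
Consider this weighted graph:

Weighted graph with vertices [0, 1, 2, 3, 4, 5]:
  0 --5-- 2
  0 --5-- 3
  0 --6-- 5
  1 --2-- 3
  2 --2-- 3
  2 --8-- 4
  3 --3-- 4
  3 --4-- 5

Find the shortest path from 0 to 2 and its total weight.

Using Dijkstra's algorithm from vertex 0:
Shortest path: 0 -> 2
Total weight: 5 = 5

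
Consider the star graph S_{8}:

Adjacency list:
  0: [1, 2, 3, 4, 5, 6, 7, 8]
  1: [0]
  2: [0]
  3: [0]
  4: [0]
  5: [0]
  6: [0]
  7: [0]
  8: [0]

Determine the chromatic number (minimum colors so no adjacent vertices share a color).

S_{8} has one hub adjacent to 8 leaves; leaves are pairwise non-adjacent.
Color the hub 0 and every leaf 1.
Chromatic number = 2.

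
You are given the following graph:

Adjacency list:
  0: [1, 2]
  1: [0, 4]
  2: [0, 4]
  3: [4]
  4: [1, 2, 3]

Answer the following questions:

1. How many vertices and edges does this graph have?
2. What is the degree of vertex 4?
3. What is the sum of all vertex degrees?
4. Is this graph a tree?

Count: 5 vertices, 5 edges.
Vertex 4 has neighbors [1, 2, 3], degree = 3.
Handshaking lemma: 2 * 5 = 10.
A tree on 5 vertices has 4 edges. This graph has 5 edges (1 extra). Not a tree.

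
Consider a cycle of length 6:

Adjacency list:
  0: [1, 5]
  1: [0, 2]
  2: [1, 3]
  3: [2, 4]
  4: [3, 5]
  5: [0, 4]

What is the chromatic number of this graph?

This is an even cycle (C_6). Even cycles are bipartite.
Chromatic number = 2.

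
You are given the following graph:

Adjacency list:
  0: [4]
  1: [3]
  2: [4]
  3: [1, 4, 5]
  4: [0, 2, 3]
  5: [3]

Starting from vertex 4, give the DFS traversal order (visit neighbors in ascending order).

DFS from vertex 4 (neighbors processed in ascending order):
Visit order: 4, 0, 2, 3, 1, 5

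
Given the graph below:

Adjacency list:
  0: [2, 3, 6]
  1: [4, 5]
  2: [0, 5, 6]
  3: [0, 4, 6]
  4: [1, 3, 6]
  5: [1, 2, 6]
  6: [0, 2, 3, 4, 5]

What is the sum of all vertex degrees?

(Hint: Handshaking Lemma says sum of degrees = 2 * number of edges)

Count edges: 11 edges.
By Handshaking Lemma: sum of degrees = 2 * 11 = 22.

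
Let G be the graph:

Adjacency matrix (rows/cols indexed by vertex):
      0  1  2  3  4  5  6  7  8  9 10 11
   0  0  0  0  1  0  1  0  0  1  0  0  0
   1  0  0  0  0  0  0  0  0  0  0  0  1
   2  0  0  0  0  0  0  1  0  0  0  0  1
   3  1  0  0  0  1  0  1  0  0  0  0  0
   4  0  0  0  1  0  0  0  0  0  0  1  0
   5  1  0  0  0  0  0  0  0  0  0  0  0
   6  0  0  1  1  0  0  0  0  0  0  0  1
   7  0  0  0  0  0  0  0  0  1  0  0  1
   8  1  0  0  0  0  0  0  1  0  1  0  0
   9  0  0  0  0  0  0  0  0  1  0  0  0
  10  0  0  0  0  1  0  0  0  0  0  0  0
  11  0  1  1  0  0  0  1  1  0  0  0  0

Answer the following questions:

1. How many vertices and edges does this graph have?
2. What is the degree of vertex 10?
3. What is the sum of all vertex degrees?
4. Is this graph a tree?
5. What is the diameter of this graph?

Count: 12 vertices, 13 edges.
Vertex 10 has neighbors [4], degree = 1.
Handshaking lemma: 2 * 13 = 26.
A tree on 12 vertices has 11 edges. This graph has 13 edges (2 extra). Not a tree.
Diameter (longest shortest path) = 5.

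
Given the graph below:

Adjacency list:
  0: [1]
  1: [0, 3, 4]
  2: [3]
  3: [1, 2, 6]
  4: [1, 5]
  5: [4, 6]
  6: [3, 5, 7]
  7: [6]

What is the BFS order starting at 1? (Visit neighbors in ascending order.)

BFS from vertex 1 (neighbors processed in ascending order):
Visit order: 1, 0, 3, 4, 2, 6, 5, 7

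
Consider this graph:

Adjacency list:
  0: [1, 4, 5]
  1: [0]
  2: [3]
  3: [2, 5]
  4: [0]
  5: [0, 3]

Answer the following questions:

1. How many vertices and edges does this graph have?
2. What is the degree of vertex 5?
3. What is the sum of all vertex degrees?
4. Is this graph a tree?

Count: 6 vertices, 5 edges.
Vertex 5 has neighbors [0, 3], degree = 2.
Handshaking lemma: 2 * 5 = 10.
A graph is a tree iff it is connected and has exactly n-1 edges. This graph is connected (all 6 vertices in one component) and has 6-1 = 5 edges. It is a tree.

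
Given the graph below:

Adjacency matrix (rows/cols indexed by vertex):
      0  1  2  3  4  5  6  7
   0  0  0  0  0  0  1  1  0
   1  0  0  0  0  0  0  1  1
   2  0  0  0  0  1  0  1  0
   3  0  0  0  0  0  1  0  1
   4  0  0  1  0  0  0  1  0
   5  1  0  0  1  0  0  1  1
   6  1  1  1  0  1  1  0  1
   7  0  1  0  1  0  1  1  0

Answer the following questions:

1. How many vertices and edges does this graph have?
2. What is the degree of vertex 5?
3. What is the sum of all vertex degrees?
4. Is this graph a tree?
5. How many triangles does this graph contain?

Count: 8 vertices, 12 edges.
Vertex 5 has neighbors [0, 3, 6, 7], degree = 4.
Handshaking lemma: 2 * 12 = 24.
A tree on 8 vertices has 7 edges. This graph has 12 edges (5 extra). Not a tree.
Number of triangles = 5.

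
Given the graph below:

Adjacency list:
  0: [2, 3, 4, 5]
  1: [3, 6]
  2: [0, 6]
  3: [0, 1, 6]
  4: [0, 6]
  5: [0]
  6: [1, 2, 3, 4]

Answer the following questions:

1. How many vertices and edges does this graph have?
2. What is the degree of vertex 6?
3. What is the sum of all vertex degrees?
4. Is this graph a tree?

Count: 7 vertices, 9 edges.
Vertex 6 has neighbors [1, 2, 3, 4], degree = 4.
Handshaking lemma: 2 * 9 = 18.
A tree on 7 vertices has 6 edges. This graph has 9 edges (3 extra). Not a tree.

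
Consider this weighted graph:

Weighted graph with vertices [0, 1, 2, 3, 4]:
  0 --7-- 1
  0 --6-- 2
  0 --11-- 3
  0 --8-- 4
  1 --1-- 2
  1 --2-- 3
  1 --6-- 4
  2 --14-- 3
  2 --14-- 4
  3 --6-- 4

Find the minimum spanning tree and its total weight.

Applying Kruskal's algorithm (sort edges by weight, add if no cycle):
  Add (1,2) w=1
  Add (1,3) w=2
  Add (0,2) w=6
  Add (1,4) w=6
  Skip (3,4) w=6 (creates cycle)
  Skip (0,1) w=7 (creates cycle)
  Skip (0,4) w=8 (creates cycle)
  Skip (0,3) w=11 (creates cycle)
  Skip (2,4) w=14 (creates cycle)
  Skip (2,3) w=14 (creates cycle)
MST weight = 15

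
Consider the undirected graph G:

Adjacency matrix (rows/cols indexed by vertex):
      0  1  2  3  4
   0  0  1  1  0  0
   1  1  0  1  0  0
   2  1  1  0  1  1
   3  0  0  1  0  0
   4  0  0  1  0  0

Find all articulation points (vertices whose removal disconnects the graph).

An articulation point is a vertex whose removal disconnects the graph.
Articulation points: [2]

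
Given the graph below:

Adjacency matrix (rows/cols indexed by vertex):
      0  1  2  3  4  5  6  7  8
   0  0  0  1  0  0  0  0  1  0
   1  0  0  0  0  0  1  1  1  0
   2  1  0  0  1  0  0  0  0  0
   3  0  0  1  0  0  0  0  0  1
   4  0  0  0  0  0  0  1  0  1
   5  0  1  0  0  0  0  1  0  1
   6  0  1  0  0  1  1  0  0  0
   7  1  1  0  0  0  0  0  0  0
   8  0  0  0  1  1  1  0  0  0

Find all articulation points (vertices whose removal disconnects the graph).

No articulation points. The graph is biconnected.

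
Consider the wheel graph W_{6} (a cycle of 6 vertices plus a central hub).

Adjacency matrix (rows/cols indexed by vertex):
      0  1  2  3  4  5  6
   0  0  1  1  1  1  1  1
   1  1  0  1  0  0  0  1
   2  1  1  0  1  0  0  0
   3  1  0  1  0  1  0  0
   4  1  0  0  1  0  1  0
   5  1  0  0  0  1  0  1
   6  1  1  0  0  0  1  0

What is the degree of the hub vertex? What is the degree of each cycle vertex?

The hub connects to all 6 cycle vertices, so deg(hub) = 6.
Each cycle vertex connects to 2 neighbors on the cycle plus the hub, so deg(cycle vertex) = 3.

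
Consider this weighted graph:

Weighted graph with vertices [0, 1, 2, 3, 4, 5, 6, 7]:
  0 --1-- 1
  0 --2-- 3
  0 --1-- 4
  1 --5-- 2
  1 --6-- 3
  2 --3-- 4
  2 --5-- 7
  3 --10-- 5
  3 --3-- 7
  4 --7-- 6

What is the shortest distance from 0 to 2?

Using Dijkstra's algorithm from vertex 0:
Shortest path: 0 -> 4 -> 2
Total weight: 1 + 3 = 4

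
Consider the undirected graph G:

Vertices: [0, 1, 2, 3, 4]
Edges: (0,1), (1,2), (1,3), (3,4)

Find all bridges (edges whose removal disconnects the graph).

A bridge is an edge whose removal increases the number of connected components.
Bridges found: (0,1), (1,2), (1,3), (3,4)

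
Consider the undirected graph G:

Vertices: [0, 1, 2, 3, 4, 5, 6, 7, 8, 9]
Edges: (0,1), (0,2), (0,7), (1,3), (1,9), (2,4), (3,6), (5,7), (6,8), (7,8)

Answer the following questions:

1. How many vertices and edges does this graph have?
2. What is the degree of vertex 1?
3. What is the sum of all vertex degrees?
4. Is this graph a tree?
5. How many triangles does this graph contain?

Count: 10 vertices, 10 edges.
Vertex 1 has neighbors [0, 3, 9], degree = 3.
Handshaking lemma: 2 * 10 = 20.
A tree on 10 vertices has 9 edges. This graph has 10 edges (1 extra). Not a tree.
Number of triangles = 0.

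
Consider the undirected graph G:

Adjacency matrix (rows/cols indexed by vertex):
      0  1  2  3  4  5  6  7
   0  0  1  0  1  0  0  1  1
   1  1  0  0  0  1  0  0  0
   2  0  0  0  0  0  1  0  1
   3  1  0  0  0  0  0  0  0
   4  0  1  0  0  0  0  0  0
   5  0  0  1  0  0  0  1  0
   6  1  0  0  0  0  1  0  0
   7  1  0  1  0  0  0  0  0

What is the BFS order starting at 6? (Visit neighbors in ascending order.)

BFS from vertex 6 (neighbors processed in ascending order):
Visit order: 6, 0, 5, 1, 3, 7, 2, 4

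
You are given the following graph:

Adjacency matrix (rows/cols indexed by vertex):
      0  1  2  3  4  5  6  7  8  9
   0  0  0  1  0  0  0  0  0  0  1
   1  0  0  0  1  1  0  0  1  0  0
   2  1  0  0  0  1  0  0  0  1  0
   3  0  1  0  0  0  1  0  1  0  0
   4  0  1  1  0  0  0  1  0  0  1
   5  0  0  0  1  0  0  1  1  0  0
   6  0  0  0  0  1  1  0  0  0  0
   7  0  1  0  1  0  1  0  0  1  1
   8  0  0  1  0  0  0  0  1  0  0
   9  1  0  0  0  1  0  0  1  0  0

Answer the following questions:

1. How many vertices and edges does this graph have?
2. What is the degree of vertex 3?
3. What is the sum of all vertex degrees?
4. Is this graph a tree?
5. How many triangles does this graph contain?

Count: 10 vertices, 15 edges.
Vertex 3 has neighbors [1, 5, 7], degree = 3.
Handshaking lemma: 2 * 15 = 30.
A tree on 10 vertices has 9 edges. This graph has 15 edges (6 extra). Not a tree.
Number of triangles = 2.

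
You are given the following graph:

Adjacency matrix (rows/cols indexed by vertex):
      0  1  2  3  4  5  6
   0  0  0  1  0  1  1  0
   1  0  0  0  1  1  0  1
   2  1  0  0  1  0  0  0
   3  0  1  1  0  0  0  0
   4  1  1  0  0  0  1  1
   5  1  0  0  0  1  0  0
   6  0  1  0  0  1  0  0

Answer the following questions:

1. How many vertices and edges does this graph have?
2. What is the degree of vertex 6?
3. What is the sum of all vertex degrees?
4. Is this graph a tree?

Count: 7 vertices, 9 edges.
Vertex 6 has neighbors [1, 4], degree = 2.
Handshaking lemma: 2 * 9 = 18.
A tree on 7 vertices has 6 edges. This graph has 9 edges (3 extra). Not a tree.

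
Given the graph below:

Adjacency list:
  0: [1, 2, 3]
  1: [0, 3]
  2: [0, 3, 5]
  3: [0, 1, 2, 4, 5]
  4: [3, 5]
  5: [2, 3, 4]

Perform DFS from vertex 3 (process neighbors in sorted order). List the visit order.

DFS from vertex 3 (neighbors processed in ascending order):
Visit order: 3, 0, 1, 2, 5, 4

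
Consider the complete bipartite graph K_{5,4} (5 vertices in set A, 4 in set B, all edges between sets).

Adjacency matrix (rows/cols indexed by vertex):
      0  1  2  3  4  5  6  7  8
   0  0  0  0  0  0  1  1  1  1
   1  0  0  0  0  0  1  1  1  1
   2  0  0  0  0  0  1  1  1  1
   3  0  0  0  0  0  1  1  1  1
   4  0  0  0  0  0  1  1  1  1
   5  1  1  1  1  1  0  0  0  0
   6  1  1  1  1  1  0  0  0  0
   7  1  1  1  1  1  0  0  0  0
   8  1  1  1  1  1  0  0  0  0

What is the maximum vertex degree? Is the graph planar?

Set-A vertices have degree 4; set-B vertices have degree 5. Maximum degree = max(5,4) = 5.
K_{5,4} contains K_{3,3} as a subgraph (since both sides have >= 3 vertices); by Kuratowski's theorem it is not planar.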